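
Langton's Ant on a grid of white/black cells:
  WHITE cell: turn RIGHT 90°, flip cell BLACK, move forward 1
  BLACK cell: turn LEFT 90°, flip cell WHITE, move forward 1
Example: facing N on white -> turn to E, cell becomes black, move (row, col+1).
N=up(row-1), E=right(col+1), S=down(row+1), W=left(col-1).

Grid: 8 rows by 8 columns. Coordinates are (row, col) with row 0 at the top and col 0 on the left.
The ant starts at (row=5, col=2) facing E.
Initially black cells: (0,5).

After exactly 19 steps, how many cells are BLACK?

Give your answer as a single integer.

Answer: 8

Derivation:
Step 1: on WHITE (5,2): turn R to S, flip to black, move to (6,2). |black|=2
Step 2: on WHITE (6,2): turn R to W, flip to black, move to (6,1). |black|=3
Step 3: on WHITE (6,1): turn R to N, flip to black, move to (5,1). |black|=4
Step 4: on WHITE (5,1): turn R to E, flip to black, move to (5,2). |black|=5
Step 5: on BLACK (5,2): turn L to N, flip to white, move to (4,2). |black|=4
Step 6: on WHITE (4,2): turn R to E, flip to black, move to (4,3). |black|=5
Step 7: on WHITE (4,3): turn R to S, flip to black, move to (5,3). |black|=6
Step 8: on WHITE (5,3): turn R to W, flip to black, move to (5,2). |black|=7
Step 9: on WHITE (5,2): turn R to N, flip to black, move to (4,2). |black|=8
Step 10: on BLACK (4,2): turn L to W, flip to white, move to (4,1). |black|=7
Step 11: on WHITE (4,1): turn R to N, flip to black, move to (3,1). |black|=8
Step 12: on WHITE (3,1): turn R to E, flip to black, move to (3,2). |black|=9
Step 13: on WHITE (3,2): turn R to S, flip to black, move to (4,2). |black|=10
Step 14: on WHITE (4,2): turn R to W, flip to black, move to (4,1). |black|=11
Step 15: on BLACK (4,1): turn L to S, flip to white, move to (5,1). |black|=10
Step 16: on BLACK (5,1): turn L to E, flip to white, move to (5,2). |black|=9
Step 17: on BLACK (5,2): turn L to N, flip to white, move to (4,2). |black|=8
Step 18: on BLACK (4,2): turn L to W, flip to white, move to (4,1). |black|=7
Step 19: on WHITE (4,1): turn R to N, flip to black, move to (3,1). |black|=8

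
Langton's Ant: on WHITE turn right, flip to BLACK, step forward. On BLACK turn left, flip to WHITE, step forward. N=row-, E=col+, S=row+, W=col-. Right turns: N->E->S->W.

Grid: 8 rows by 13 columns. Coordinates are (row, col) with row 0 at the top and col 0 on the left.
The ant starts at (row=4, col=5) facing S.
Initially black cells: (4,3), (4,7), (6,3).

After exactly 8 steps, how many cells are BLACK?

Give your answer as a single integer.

Answer: 9

Derivation:
Step 1: on WHITE (4,5): turn R to W, flip to black, move to (4,4). |black|=4
Step 2: on WHITE (4,4): turn R to N, flip to black, move to (3,4). |black|=5
Step 3: on WHITE (3,4): turn R to E, flip to black, move to (3,5). |black|=6
Step 4: on WHITE (3,5): turn R to S, flip to black, move to (4,5). |black|=7
Step 5: on BLACK (4,5): turn L to E, flip to white, move to (4,6). |black|=6
Step 6: on WHITE (4,6): turn R to S, flip to black, move to (5,6). |black|=7
Step 7: on WHITE (5,6): turn R to W, flip to black, move to (5,5). |black|=8
Step 8: on WHITE (5,5): turn R to N, flip to black, move to (4,5). |black|=9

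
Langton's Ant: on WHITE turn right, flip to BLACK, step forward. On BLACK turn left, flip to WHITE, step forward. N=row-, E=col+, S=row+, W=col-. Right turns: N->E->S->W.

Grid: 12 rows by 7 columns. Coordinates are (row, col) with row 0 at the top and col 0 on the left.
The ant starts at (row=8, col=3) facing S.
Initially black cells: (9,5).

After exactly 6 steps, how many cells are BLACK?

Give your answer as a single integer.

Step 1: on WHITE (8,3): turn R to W, flip to black, move to (8,2). |black|=2
Step 2: on WHITE (8,2): turn R to N, flip to black, move to (7,2). |black|=3
Step 3: on WHITE (7,2): turn R to E, flip to black, move to (7,3). |black|=4
Step 4: on WHITE (7,3): turn R to S, flip to black, move to (8,3). |black|=5
Step 5: on BLACK (8,3): turn L to E, flip to white, move to (8,4). |black|=4
Step 6: on WHITE (8,4): turn R to S, flip to black, move to (9,4). |black|=5

Answer: 5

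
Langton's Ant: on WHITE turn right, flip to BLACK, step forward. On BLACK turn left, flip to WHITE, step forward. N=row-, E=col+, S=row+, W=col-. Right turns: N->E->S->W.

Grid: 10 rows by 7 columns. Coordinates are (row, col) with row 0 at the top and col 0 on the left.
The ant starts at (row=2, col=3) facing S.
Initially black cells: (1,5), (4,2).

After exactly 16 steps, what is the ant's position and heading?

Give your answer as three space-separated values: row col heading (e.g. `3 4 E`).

Step 1: on WHITE (2,3): turn R to W, flip to black, move to (2,2). |black|=3
Step 2: on WHITE (2,2): turn R to N, flip to black, move to (1,2). |black|=4
Step 3: on WHITE (1,2): turn R to E, flip to black, move to (1,3). |black|=5
Step 4: on WHITE (1,3): turn R to S, flip to black, move to (2,3). |black|=6
Step 5: on BLACK (2,3): turn L to E, flip to white, move to (2,4). |black|=5
Step 6: on WHITE (2,4): turn R to S, flip to black, move to (3,4). |black|=6
Step 7: on WHITE (3,4): turn R to W, flip to black, move to (3,3). |black|=7
Step 8: on WHITE (3,3): turn R to N, flip to black, move to (2,3). |black|=8
Step 9: on WHITE (2,3): turn R to E, flip to black, move to (2,4). |black|=9
Step 10: on BLACK (2,4): turn L to N, flip to white, move to (1,4). |black|=8
Step 11: on WHITE (1,4): turn R to E, flip to black, move to (1,5). |black|=9
Step 12: on BLACK (1,5): turn L to N, flip to white, move to (0,5). |black|=8
Step 13: on WHITE (0,5): turn R to E, flip to black, move to (0,6). |black|=9
Step 14: on WHITE (0,6): turn R to S, flip to black, move to (1,6). |black|=10
Step 15: on WHITE (1,6): turn R to W, flip to black, move to (1,5). |black|=11
Step 16: on WHITE (1,5): turn R to N, flip to black, move to (0,5). |black|=12

Answer: 0 5 N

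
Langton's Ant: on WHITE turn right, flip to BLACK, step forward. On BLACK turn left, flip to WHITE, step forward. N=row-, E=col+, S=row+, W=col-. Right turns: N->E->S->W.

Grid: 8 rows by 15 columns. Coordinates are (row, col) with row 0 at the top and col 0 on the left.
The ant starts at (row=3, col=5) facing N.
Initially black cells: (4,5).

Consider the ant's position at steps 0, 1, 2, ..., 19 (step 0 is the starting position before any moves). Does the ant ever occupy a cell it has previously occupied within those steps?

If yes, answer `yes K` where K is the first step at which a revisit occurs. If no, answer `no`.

Answer: yes 7

Derivation:
Step 1: on WHITE (3,5): turn R to E, flip to black, move to (3,6). |black|=2 — new cell
Step 2: on WHITE (3,6): turn R to S, flip to black, move to (4,6). |black|=3 — new cell
Step 3: on WHITE (4,6): turn R to W, flip to black, move to (4,5). |black|=4 — new cell
Step 4: on BLACK (4,5): turn L to S, flip to white, move to (5,5). |black|=3 — new cell
Step 5: on WHITE (5,5): turn R to W, flip to black, move to (5,4). |black|=4 — new cell
Step 6: on WHITE (5,4): turn R to N, flip to black, move to (4,4). |black|=5 — new cell
Step 7: on WHITE (4,4): turn R to E, flip to black, move to (4,5). |black|=6 — REVISIT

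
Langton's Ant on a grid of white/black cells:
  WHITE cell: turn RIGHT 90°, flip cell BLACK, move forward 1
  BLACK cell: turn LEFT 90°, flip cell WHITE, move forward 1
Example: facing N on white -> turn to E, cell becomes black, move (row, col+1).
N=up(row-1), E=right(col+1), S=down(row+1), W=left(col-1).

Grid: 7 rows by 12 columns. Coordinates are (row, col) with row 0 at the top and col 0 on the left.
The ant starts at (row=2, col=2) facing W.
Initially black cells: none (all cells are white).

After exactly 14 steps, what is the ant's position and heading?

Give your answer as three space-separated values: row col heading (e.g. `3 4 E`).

Step 1: on WHITE (2,2): turn R to N, flip to black, move to (1,2). |black|=1
Step 2: on WHITE (1,2): turn R to E, flip to black, move to (1,3). |black|=2
Step 3: on WHITE (1,3): turn R to S, flip to black, move to (2,3). |black|=3
Step 4: on WHITE (2,3): turn R to W, flip to black, move to (2,2). |black|=4
Step 5: on BLACK (2,2): turn L to S, flip to white, move to (3,2). |black|=3
Step 6: on WHITE (3,2): turn R to W, flip to black, move to (3,1). |black|=4
Step 7: on WHITE (3,1): turn R to N, flip to black, move to (2,1). |black|=5
Step 8: on WHITE (2,1): turn R to E, flip to black, move to (2,2). |black|=6
Step 9: on WHITE (2,2): turn R to S, flip to black, move to (3,2). |black|=7
Step 10: on BLACK (3,2): turn L to E, flip to white, move to (3,3). |black|=6
Step 11: on WHITE (3,3): turn R to S, flip to black, move to (4,3). |black|=7
Step 12: on WHITE (4,3): turn R to W, flip to black, move to (4,2). |black|=8
Step 13: on WHITE (4,2): turn R to N, flip to black, move to (3,2). |black|=9
Step 14: on WHITE (3,2): turn R to E, flip to black, move to (3,3). |black|=10

Answer: 3 3 E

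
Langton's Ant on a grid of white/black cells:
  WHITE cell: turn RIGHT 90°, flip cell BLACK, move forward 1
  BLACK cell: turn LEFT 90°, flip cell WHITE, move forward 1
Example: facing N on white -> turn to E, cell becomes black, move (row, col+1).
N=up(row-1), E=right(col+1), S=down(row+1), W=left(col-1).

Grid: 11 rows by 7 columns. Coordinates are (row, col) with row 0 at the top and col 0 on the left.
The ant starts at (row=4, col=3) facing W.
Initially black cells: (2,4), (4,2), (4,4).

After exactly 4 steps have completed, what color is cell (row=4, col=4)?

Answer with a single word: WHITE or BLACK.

Step 1: on WHITE (4,3): turn R to N, flip to black, move to (3,3). |black|=4
Step 2: on WHITE (3,3): turn R to E, flip to black, move to (3,4). |black|=5
Step 3: on WHITE (3,4): turn R to S, flip to black, move to (4,4). |black|=6
Step 4: on BLACK (4,4): turn L to E, flip to white, move to (4,5). |black|=5

Answer: WHITE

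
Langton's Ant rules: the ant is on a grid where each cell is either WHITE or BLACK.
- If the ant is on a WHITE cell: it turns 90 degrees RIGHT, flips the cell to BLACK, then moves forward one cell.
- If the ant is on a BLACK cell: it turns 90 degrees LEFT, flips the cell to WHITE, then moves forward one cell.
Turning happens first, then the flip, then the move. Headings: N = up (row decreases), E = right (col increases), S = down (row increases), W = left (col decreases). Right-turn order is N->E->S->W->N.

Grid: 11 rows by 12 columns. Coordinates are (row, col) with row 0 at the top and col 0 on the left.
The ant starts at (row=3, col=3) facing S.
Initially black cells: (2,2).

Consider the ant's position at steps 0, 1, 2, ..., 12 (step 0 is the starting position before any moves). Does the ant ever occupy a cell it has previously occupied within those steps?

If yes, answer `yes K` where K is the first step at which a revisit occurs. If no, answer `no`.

Step 1: on WHITE (3,3): turn R to W, flip to black, move to (3,2). |black|=2 — new cell
Step 2: on WHITE (3,2): turn R to N, flip to black, move to (2,2). |black|=3 — new cell
Step 3: on BLACK (2,2): turn L to W, flip to white, move to (2,1). |black|=2 — new cell
Step 4: on WHITE (2,1): turn R to N, flip to black, move to (1,1). |black|=3 — new cell
Step 5: on WHITE (1,1): turn R to E, flip to black, move to (1,2). |black|=4 — new cell
Step 6: on WHITE (1,2): turn R to S, flip to black, move to (2,2). |black|=5 — REVISIT

Answer: yes 6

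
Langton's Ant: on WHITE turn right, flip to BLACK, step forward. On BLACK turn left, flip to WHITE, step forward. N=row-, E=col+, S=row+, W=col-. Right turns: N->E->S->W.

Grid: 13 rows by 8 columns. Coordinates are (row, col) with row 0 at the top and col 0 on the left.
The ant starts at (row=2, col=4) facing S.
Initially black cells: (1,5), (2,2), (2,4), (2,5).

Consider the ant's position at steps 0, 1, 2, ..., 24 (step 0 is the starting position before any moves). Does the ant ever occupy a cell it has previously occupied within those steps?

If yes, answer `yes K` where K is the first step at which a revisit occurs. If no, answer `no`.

Answer: yes 6

Derivation:
Step 1: on BLACK (2,4): turn L to E, flip to white, move to (2,5). |black|=3 — new cell
Step 2: on BLACK (2,5): turn L to N, flip to white, move to (1,5). |black|=2 — new cell
Step 3: on BLACK (1,5): turn L to W, flip to white, move to (1,4). |black|=1 — new cell
Step 4: on WHITE (1,4): turn R to N, flip to black, move to (0,4). |black|=2 — new cell
Step 5: on WHITE (0,4): turn R to E, flip to black, move to (0,5). |black|=3 — new cell
Step 6: on WHITE (0,5): turn R to S, flip to black, move to (1,5). |black|=4 — REVISIT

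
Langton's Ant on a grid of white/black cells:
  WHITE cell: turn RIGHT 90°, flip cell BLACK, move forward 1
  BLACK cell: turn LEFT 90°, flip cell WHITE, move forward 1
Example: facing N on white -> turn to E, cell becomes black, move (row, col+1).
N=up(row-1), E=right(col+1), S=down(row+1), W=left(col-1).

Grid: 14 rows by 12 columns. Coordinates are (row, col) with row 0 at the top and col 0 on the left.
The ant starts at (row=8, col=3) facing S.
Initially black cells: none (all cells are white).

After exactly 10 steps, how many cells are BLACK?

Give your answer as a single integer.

Answer: 6

Derivation:
Step 1: on WHITE (8,3): turn R to W, flip to black, move to (8,2). |black|=1
Step 2: on WHITE (8,2): turn R to N, flip to black, move to (7,2). |black|=2
Step 3: on WHITE (7,2): turn R to E, flip to black, move to (7,3). |black|=3
Step 4: on WHITE (7,3): turn R to S, flip to black, move to (8,3). |black|=4
Step 5: on BLACK (8,3): turn L to E, flip to white, move to (8,4). |black|=3
Step 6: on WHITE (8,4): turn R to S, flip to black, move to (9,4). |black|=4
Step 7: on WHITE (9,4): turn R to W, flip to black, move to (9,3). |black|=5
Step 8: on WHITE (9,3): turn R to N, flip to black, move to (8,3). |black|=6
Step 9: on WHITE (8,3): turn R to E, flip to black, move to (8,4). |black|=7
Step 10: on BLACK (8,4): turn L to N, flip to white, move to (7,4). |black|=6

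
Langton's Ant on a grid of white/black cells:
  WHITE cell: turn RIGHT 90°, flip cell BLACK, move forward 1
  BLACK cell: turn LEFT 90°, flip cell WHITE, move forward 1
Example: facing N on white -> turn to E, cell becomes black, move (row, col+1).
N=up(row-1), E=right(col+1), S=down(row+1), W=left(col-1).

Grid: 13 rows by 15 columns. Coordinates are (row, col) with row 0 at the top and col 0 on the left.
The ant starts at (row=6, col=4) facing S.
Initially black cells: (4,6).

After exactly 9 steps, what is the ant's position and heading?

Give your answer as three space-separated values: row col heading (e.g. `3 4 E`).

Answer: 6 5 E

Derivation:
Step 1: on WHITE (6,4): turn R to W, flip to black, move to (6,3). |black|=2
Step 2: on WHITE (6,3): turn R to N, flip to black, move to (5,3). |black|=3
Step 3: on WHITE (5,3): turn R to E, flip to black, move to (5,4). |black|=4
Step 4: on WHITE (5,4): turn R to S, flip to black, move to (6,4). |black|=5
Step 5: on BLACK (6,4): turn L to E, flip to white, move to (6,5). |black|=4
Step 6: on WHITE (6,5): turn R to S, flip to black, move to (7,5). |black|=5
Step 7: on WHITE (7,5): turn R to W, flip to black, move to (7,4). |black|=6
Step 8: on WHITE (7,4): turn R to N, flip to black, move to (6,4). |black|=7
Step 9: on WHITE (6,4): turn R to E, flip to black, move to (6,5). |black|=8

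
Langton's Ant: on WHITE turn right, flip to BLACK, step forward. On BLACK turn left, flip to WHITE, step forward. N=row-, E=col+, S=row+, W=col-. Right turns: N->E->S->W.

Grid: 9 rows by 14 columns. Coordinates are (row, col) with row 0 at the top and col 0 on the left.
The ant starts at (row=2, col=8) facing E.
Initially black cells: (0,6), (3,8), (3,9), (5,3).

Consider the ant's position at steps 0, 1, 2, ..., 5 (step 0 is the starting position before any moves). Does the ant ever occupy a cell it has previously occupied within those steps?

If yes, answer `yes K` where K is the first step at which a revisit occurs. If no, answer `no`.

Answer: no

Derivation:
Step 1: on WHITE (2,8): turn R to S, flip to black, move to (3,8). |black|=5 — new cell
Step 2: on BLACK (3,8): turn L to E, flip to white, move to (3,9). |black|=4 — new cell
Step 3: on BLACK (3,9): turn L to N, flip to white, move to (2,9). |black|=3 — new cell
Step 4: on WHITE (2,9): turn R to E, flip to black, move to (2,10). |black|=4 — new cell
Step 5: on WHITE (2,10): turn R to S, flip to black, move to (3,10). |black|=5 — new cell
No revisit within 5 steps.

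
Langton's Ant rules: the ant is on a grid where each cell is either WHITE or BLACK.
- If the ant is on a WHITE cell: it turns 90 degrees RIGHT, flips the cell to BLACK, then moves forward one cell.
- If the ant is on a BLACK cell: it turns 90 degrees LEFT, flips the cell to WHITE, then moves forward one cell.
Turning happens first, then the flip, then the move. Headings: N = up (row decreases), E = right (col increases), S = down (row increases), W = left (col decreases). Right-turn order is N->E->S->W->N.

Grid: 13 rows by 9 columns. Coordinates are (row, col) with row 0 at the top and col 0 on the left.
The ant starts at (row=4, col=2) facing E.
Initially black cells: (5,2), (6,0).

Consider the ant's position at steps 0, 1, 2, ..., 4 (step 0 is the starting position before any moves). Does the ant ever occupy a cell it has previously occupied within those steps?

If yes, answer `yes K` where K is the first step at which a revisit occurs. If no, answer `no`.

Answer: no

Derivation:
Step 1: on WHITE (4,2): turn R to S, flip to black, move to (5,2). |black|=3 — new cell
Step 2: on BLACK (5,2): turn L to E, flip to white, move to (5,3). |black|=2 — new cell
Step 3: on WHITE (5,3): turn R to S, flip to black, move to (6,3). |black|=3 — new cell
Step 4: on WHITE (6,3): turn R to W, flip to black, move to (6,2). |black|=4 — new cell
No revisit within 4 steps.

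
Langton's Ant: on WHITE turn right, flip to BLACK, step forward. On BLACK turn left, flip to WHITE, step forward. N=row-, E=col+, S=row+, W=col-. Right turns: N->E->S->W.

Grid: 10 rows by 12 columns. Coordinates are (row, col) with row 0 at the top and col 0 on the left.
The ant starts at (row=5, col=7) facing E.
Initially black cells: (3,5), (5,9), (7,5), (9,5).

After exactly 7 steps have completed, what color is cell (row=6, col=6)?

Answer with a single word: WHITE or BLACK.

Step 1: on WHITE (5,7): turn R to S, flip to black, move to (6,7). |black|=5
Step 2: on WHITE (6,7): turn R to W, flip to black, move to (6,6). |black|=6
Step 3: on WHITE (6,6): turn R to N, flip to black, move to (5,6). |black|=7
Step 4: on WHITE (5,6): turn R to E, flip to black, move to (5,7). |black|=8
Step 5: on BLACK (5,7): turn L to N, flip to white, move to (4,7). |black|=7
Step 6: on WHITE (4,7): turn R to E, flip to black, move to (4,8). |black|=8
Step 7: on WHITE (4,8): turn R to S, flip to black, move to (5,8). |black|=9

Answer: BLACK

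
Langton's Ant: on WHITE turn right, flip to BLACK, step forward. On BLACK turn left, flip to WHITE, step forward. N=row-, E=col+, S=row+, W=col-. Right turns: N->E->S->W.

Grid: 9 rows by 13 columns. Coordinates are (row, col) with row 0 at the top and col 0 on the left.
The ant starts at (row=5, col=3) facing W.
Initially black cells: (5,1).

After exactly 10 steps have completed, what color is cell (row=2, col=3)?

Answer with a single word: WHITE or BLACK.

Step 1: on WHITE (5,3): turn R to N, flip to black, move to (4,3). |black|=2
Step 2: on WHITE (4,3): turn R to E, flip to black, move to (4,4). |black|=3
Step 3: on WHITE (4,4): turn R to S, flip to black, move to (5,4). |black|=4
Step 4: on WHITE (5,4): turn R to W, flip to black, move to (5,3). |black|=5
Step 5: on BLACK (5,3): turn L to S, flip to white, move to (6,3). |black|=4
Step 6: on WHITE (6,3): turn R to W, flip to black, move to (6,2). |black|=5
Step 7: on WHITE (6,2): turn R to N, flip to black, move to (5,2). |black|=6
Step 8: on WHITE (5,2): turn R to E, flip to black, move to (5,3). |black|=7
Step 9: on WHITE (5,3): turn R to S, flip to black, move to (6,3). |black|=8
Step 10: on BLACK (6,3): turn L to E, flip to white, move to (6,4). |black|=7

Answer: WHITE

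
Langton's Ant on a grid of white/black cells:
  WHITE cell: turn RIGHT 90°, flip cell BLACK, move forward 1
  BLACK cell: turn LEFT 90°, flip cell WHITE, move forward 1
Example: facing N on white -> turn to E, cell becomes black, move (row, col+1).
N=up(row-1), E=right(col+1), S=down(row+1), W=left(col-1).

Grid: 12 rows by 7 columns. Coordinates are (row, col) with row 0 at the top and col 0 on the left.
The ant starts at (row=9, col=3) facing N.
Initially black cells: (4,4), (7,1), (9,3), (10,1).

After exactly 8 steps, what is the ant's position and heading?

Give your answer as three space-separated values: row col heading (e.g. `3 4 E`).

Step 1: on BLACK (9,3): turn L to W, flip to white, move to (9,2). |black|=3
Step 2: on WHITE (9,2): turn R to N, flip to black, move to (8,2). |black|=4
Step 3: on WHITE (8,2): turn R to E, flip to black, move to (8,3). |black|=5
Step 4: on WHITE (8,3): turn R to S, flip to black, move to (9,3). |black|=6
Step 5: on WHITE (9,3): turn R to W, flip to black, move to (9,2). |black|=7
Step 6: on BLACK (9,2): turn L to S, flip to white, move to (10,2). |black|=6
Step 7: on WHITE (10,2): turn R to W, flip to black, move to (10,1). |black|=7
Step 8: on BLACK (10,1): turn L to S, flip to white, move to (11,1). |black|=6

Answer: 11 1 S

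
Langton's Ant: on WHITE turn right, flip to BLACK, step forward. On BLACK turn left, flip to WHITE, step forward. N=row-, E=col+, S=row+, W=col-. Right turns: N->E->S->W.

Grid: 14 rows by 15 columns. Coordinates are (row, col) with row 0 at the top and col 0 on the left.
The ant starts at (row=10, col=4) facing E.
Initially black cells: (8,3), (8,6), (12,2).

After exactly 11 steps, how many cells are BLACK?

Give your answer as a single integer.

Step 1: on WHITE (10,4): turn R to S, flip to black, move to (11,4). |black|=4
Step 2: on WHITE (11,4): turn R to W, flip to black, move to (11,3). |black|=5
Step 3: on WHITE (11,3): turn R to N, flip to black, move to (10,3). |black|=6
Step 4: on WHITE (10,3): turn R to E, flip to black, move to (10,4). |black|=7
Step 5: on BLACK (10,4): turn L to N, flip to white, move to (9,4). |black|=6
Step 6: on WHITE (9,4): turn R to E, flip to black, move to (9,5). |black|=7
Step 7: on WHITE (9,5): turn R to S, flip to black, move to (10,5). |black|=8
Step 8: on WHITE (10,5): turn R to W, flip to black, move to (10,4). |black|=9
Step 9: on WHITE (10,4): turn R to N, flip to black, move to (9,4). |black|=10
Step 10: on BLACK (9,4): turn L to W, flip to white, move to (9,3). |black|=9
Step 11: on WHITE (9,3): turn R to N, flip to black, move to (8,3). |black|=10

Answer: 10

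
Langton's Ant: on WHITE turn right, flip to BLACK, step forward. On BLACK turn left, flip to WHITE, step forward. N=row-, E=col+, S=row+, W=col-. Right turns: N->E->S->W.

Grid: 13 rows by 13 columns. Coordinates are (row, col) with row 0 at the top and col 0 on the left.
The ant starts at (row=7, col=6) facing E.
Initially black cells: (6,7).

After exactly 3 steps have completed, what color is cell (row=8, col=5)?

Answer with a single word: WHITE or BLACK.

Answer: BLACK

Derivation:
Step 1: on WHITE (7,6): turn R to S, flip to black, move to (8,6). |black|=2
Step 2: on WHITE (8,6): turn R to W, flip to black, move to (8,5). |black|=3
Step 3: on WHITE (8,5): turn R to N, flip to black, move to (7,5). |black|=4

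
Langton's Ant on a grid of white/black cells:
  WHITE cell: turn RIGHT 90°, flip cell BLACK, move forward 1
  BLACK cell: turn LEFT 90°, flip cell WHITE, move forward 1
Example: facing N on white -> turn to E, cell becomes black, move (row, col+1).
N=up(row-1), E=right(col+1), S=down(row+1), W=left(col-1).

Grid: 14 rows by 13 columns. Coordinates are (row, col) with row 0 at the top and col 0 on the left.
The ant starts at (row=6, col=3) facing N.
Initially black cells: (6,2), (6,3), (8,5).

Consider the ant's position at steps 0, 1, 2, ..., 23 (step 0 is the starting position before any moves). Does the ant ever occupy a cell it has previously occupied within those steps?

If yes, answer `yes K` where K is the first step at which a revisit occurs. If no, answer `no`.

Answer: yes 5

Derivation:
Step 1: on BLACK (6,3): turn L to W, flip to white, move to (6,2). |black|=2 — new cell
Step 2: on BLACK (6,2): turn L to S, flip to white, move to (7,2). |black|=1 — new cell
Step 3: on WHITE (7,2): turn R to W, flip to black, move to (7,1). |black|=2 — new cell
Step 4: on WHITE (7,1): turn R to N, flip to black, move to (6,1). |black|=3 — new cell
Step 5: on WHITE (6,1): turn R to E, flip to black, move to (6,2). |black|=4 — REVISIT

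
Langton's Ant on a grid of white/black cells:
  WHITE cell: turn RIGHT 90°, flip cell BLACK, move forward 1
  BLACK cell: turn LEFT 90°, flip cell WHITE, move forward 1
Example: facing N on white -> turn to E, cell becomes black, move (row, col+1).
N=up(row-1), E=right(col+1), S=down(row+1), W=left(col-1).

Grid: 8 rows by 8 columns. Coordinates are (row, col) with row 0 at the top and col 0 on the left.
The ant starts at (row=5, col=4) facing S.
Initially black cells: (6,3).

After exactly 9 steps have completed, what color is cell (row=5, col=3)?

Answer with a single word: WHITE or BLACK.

Step 1: on WHITE (5,4): turn R to W, flip to black, move to (5,3). |black|=2
Step 2: on WHITE (5,3): turn R to N, flip to black, move to (4,3). |black|=3
Step 3: on WHITE (4,3): turn R to E, flip to black, move to (4,4). |black|=4
Step 4: on WHITE (4,4): turn R to S, flip to black, move to (5,4). |black|=5
Step 5: on BLACK (5,4): turn L to E, flip to white, move to (5,5). |black|=4
Step 6: on WHITE (5,5): turn R to S, flip to black, move to (6,5). |black|=5
Step 7: on WHITE (6,5): turn R to W, flip to black, move to (6,4). |black|=6
Step 8: on WHITE (6,4): turn R to N, flip to black, move to (5,4). |black|=7
Step 9: on WHITE (5,4): turn R to E, flip to black, move to (5,5). |black|=8

Answer: BLACK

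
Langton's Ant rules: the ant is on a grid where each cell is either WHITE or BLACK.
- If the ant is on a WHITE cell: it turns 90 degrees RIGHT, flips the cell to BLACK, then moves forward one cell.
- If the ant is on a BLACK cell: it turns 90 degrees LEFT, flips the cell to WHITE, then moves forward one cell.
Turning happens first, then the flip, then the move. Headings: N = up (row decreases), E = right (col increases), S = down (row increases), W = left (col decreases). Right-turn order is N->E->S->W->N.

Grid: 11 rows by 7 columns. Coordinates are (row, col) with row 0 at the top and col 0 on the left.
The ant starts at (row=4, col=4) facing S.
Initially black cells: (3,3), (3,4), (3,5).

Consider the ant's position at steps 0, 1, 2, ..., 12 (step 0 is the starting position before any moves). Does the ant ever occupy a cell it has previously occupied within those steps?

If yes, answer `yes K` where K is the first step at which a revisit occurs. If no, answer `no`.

Answer: yes 6

Derivation:
Step 1: on WHITE (4,4): turn R to W, flip to black, move to (4,3). |black|=4 — new cell
Step 2: on WHITE (4,3): turn R to N, flip to black, move to (3,3). |black|=5 — new cell
Step 3: on BLACK (3,3): turn L to W, flip to white, move to (3,2). |black|=4 — new cell
Step 4: on WHITE (3,2): turn R to N, flip to black, move to (2,2). |black|=5 — new cell
Step 5: on WHITE (2,2): turn R to E, flip to black, move to (2,3). |black|=6 — new cell
Step 6: on WHITE (2,3): turn R to S, flip to black, move to (3,3). |black|=7 — REVISIT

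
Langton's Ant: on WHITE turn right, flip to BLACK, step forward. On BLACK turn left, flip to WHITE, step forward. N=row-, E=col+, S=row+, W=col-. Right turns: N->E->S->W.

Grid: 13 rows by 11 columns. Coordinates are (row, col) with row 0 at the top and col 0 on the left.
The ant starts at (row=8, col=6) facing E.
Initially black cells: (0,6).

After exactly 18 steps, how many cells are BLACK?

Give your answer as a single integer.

Step 1: on WHITE (8,6): turn R to S, flip to black, move to (9,6). |black|=2
Step 2: on WHITE (9,6): turn R to W, flip to black, move to (9,5). |black|=3
Step 3: on WHITE (9,5): turn R to N, flip to black, move to (8,5). |black|=4
Step 4: on WHITE (8,5): turn R to E, flip to black, move to (8,6). |black|=5
Step 5: on BLACK (8,6): turn L to N, flip to white, move to (7,6). |black|=4
Step 6: on WHITE (7,6): turn R to E, flip to black, move to (7,7). |black|=5
Step 7: on WHITE (7,7): turn R to S, flip to black, move to (8,7). |black|=6
Step 8: on WHITE (8,7): turn R to W, flip to black, move to (8,6). |black|=7
Step 9: on WHITE (8,6): turn R to N, flip to black, move to (7,6). |black|=8
Step 10: on BLACK (7,6): turn L to W, flip to white, move to (7,5). |black|=7
Step 11: on WHITE (7,5): turn R to N, flip to black, move to (6,5). |black|=8
Step 12: on WHITE (6,5): turn R to E, flip to black, move to (6,6). |black|=9
Step 13: on WHITE (6,6): turn R to S, flip to black, move to (7,6). |black|=10
Step 14: on WHITE (7,6): turn R to W, flip to black, move to (7,5). |black|=11
Step 15: on BLACK (7,5): turn L to S, flip to white, move to (8,5). |black|=10
Step 16: on BLACK (8,5): turn L to E, flip to white, move to (8,6). |black|=9
Step 17: on BLACK (8,6): turn L to N, flip to white, move to (7,6). |black|=8
Step 18: on BLACK (7,6): turn L to W, flip to white, move to (7,5). |black|=7

Answer: 7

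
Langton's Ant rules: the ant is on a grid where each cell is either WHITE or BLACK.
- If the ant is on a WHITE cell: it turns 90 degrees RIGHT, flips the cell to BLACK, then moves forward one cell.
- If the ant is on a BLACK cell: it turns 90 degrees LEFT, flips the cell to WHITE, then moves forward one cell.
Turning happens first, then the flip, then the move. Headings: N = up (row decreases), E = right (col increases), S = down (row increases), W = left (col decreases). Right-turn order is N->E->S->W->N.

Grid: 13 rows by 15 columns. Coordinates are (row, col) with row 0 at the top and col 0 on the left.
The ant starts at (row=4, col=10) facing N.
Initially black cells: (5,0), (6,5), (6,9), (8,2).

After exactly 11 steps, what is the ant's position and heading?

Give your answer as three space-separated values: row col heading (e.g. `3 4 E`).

Answer: 5 8 W

Derivation:
Step 1: on WHITE (4,10): turn R to E, flip to black, move to (4,11). |black|=5
Step 2: on WHITE (4,11): turn R to S, flip to black, move to (5,11). |black|=6
Step 3: on WHITE (5,11): turn R to W, flip to black, move to (5,10). |black|=7
Step 4: on WHITE (5,10): turn R to N, flip to black, move to (4,10). |black|=8
Step 5: on BLACK (4,10): turn L to W, flip to white, move to (4,9). |black|=7
Step 6: on WHITE (4,9): turn R to N, flip to black, move to (3,9). |black|=8
Step 7: on WHITE (3,9): turn R to E, flip to black, move to (3,10). |black|=9
Step 8: on WHITE (3,10): turn R to S, flip to black, move to (4,10). |black|=10
Step 9: on WHITE (4,10): turn R to W, flip to black, move to (4,9). |black|=11
Step 10: on BLACK (4,9): turn L to S, flip to white, move to (5,9). |black|=10
Step 11: on WHITE (5,9): turn R to W, flip to black, move to (5,8). |black|=11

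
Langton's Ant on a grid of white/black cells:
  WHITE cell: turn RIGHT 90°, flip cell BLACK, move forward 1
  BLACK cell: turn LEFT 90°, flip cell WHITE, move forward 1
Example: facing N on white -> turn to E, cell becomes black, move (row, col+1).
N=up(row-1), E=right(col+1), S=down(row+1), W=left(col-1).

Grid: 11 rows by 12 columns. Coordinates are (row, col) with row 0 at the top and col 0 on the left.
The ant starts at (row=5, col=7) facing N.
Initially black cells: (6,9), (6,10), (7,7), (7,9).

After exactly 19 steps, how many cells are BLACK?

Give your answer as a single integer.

Answer: 11

Derivation:
Step 1: on WHITE (5,7): turn R to E, flip to black, move to (5,8). |black|=5
Step 2: on WHITE (5,8): turn R to S, flip to black, move to (6,8). |black|=6
Step 3: on WHITE (6,8): turn R to W, flip to black, move to (6,7). |black|=7
Step 4: on WHITE (6,7): turn R to N, flip to black, move to (5,7). |black|=8
Step 5: on BLACK (5,7): turn L to W, flip to white, move to (5,6). |black|=7
Step 6: on WHITE (5,6): turn R to N, flip to black, move to (4,6). |black|=8
Step 7: on WHITE (4,6): turn R to E, flip to black, move to (4,7). |black|=9
Step 8: on WHITE (4,7): turn R to S, flip to black, move to (5,7). |black|=10
Step 9: on WHITE (5,7): turn R to W, flip to black, move to (5,6). |black|=11
Step 10: on BLACK (5,6): turn L to S, flip to white, move to (6,6). |black|=10
Step 11: on WHITE (6,6): turn R to W, flip to black, move to (6,5). |black|=11
Step 12: on WHITE (6,5): turn R to N, flip to black, move to (5,5). |black|=12
Step 13: on WHITE (5,5): turn R to E, flip to black, move to (5,6). |black|=13
Step 14: on WHITE (5,6): turn R to S, flip to black, move to (6,6). |black|=14
Step 15: on BLACK (6,6): turn L to E, flip to white, move to (6,7). |black|=13
Step 16: on BLACK (6,7): turn L to N, flip to white, move to (5,7). |black|=12
Step 17: on BLACK (5,7): turn L to W, flip to white, move to (5,6). |black|=11
Step 18: on BLACK (5,6): turn L to S, flip to white, move to (6,6). |black|=10
Step 19: on WHITE (6,6): turn R to W, flip to black, move to (6,5). |black|=11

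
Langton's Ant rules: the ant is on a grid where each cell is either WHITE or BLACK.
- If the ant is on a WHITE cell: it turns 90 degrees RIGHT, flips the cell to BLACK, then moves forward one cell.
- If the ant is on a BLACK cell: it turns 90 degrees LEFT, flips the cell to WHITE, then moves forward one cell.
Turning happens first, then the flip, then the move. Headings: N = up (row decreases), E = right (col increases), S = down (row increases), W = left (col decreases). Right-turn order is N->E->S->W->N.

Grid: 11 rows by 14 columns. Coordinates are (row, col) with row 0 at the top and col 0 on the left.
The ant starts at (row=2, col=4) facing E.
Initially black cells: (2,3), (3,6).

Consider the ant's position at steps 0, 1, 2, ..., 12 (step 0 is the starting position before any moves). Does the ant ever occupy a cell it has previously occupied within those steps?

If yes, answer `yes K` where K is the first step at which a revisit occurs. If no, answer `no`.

Answer: yes 7

Derivation:
Step 1: on WHITE (2,4): turn R to S, flip to black, move to (3,4). |black|=3 — new cell
Step 2: on WHITE (3,4): turn R to W, flip to black, move to (3,3). |black|=4 — new cell
Step 3: on WHITE (3,3): turn R to N, flip to black, move to (2,3). |black|=5 — new cell
Step 4: on BLACK (2,3): turn L to W, flip to white, move to (2,2). |black|=4 — new cell
Step 5: on WHITE (2,2): turn R to N, flip to black, move to (1,2). |black|=5 — new cell
Step 6: on WHITE (1,2): turn R to E, flip to black, move to (1,3). |black|=6 — new cell
Step 7: on WHITE (1,3): turn R to S, flip to black, move to (2,3). |black|=7 — REVISIT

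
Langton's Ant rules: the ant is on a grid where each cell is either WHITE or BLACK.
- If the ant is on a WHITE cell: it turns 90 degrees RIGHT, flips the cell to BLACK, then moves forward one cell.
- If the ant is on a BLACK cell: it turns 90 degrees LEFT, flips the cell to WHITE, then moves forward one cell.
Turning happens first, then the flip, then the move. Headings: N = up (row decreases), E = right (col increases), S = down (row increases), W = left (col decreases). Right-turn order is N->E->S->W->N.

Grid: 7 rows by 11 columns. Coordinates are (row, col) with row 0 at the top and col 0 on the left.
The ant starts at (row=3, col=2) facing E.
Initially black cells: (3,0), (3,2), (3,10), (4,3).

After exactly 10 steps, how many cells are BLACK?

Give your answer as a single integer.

Step 1: on BLACK (3,2): turn L to N, flip to white, move to (2,2). |black|=3
Step 2: on WHITE (2,2): turn R to E, flip to black, move to (2,3). |black|=4
Step 3: on WHITE (2,3): turn R to S, flip to black, move to (3,3). |black|=5
Step 4: on WHITE (3,3): turn R to W, flip to black, move to (3,2). |black|=6
Step 5: on WHITE (3,2): turn R to N, flip to black, move to (2,2). |black|=7
Step 6: on BLACK (2,2): turn L to W, flip to white, move to (2,1). |black|=6
Step 7: on WHITE (2,1): turn R to N, flip to black, move to (1,1). |black|=7
Step 8: on WHITE (1,1): turn R to E, flip to black, move to (1,2). |black|=8
Step 9: on WHITE (1,2): turn R to S, flip to black, move to (2,2). |black|=9
Step 10: on WHITE (2,2): turn R to W, flip to black, move to (2,1). |black|=10

Answer: 10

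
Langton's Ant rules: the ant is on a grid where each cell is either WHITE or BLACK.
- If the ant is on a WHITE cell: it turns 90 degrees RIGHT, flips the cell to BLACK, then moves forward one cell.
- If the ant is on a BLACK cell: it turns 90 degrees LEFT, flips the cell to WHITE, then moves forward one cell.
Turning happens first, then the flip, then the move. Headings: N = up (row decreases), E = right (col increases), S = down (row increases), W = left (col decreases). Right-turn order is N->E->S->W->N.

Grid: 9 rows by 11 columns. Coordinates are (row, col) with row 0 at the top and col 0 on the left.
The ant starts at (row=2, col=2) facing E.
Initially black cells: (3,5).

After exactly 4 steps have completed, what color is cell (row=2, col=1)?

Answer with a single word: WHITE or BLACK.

Answer: BLACK

Derivation:
Step 1: on WHITE (2,2): turn R to S, flip to black, move to (3,2). |black|=2
Step 2: on WHITE (3,2): turn R to W, flip to black, move to (3,1). |black|=3
Step 3: on WHITE (3,1): turn R to N, flip to black, move to (2,1). |black|=4
Step 4: on WHITE (2,1): turn R to E, flip to black, move to (2,2). |black|=5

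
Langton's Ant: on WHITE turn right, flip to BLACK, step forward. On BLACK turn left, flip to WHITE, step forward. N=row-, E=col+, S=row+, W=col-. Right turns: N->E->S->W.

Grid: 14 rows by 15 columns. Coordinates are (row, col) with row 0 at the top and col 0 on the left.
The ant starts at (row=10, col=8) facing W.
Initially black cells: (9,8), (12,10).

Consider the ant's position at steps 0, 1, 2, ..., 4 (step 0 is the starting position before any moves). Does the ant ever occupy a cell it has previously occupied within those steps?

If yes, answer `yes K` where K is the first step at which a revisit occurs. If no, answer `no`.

Step 1: on WHITE (10,8): turn R to N, flip to black, move to (9,8). |black|=3 — new cell
Step 2: on BLACK (9,8): turn L to W, flip to white, move to (9,7). |black|=2 — new cell
Step 3: on WHITE (9,7): turn R to N, flip to black, move to (8,7). |black|=3 — new cell
Step 4: on WHITE (8,7): turn R to E, flip to black, move to (8,8). |black|=4 — new cell
No revisit within 4 steps.

Answer: no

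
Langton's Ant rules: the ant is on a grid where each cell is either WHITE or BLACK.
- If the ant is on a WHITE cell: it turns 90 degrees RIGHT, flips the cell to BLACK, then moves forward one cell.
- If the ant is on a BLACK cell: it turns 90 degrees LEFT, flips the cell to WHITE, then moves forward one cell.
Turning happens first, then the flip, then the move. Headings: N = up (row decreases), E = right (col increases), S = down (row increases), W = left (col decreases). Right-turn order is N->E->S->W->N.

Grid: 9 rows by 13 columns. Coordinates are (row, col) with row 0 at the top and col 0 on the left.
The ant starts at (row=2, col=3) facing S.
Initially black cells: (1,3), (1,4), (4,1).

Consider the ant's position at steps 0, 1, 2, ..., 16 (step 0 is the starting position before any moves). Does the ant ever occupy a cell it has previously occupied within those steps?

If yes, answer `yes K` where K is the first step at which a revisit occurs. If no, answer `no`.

Answer: yes 10

Derivation:
Step 1: on WHITE (2,3): turn R to W, flip to black, move to (2,2). |black|=4 — new cell
Step 2: on WHITE (2,2): turn R to N, flip to black, move to (1,2). |black|=5 — new cell
Step 3: on WHITE (1,2): turn R to E, flip to black, move to (1,3). |black|=6 — new cell
Step 4: on BLACK (1,3): turn L to N, flip to white, move to (0,3). |black|=5 — new cell
Step 5: on WHITE (0,3): turn R to E, flip to black, move to (0,4). |black|=6 — new cell
Step 6: on WHITE (0,4): turn R to S, flip to black, move to (1,4). |black|=7 — new cell
Step 7: on BLACK (1,4): turn L to E, flip to white, move to (1,5). |black|=6 — new cell
Step 8: on WHITE (1,5): turn R to S, flip to black, move to (2,5). |black|=7 — new cell
Step 9: on WHITE (2,5): turn R to W, flip to black, move to (2,4). |black|=8 — new cell
Step 10: on WHITE (2,4): turn R to N, flip to black, move to (1,4). |black|=9 — REVISIT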